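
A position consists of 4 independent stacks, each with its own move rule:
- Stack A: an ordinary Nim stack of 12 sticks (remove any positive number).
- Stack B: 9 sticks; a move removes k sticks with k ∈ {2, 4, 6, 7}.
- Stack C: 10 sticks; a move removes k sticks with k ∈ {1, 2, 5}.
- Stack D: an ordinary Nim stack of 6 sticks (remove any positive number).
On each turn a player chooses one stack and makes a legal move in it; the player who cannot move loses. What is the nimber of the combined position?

Stack A is a plain Nim stack of size 12, so its Grundy value is 12.
For stack B, compute g(0), g(1), … with moves {2, 4, 6, 7}:
k:     0  1  2  3  4  5  6  7  8  9
g(k):  0  0  1  1  2  2  3  3  4  0
So g(9) = 0.
For stack C, compute g(0), g(1), … with moves {1, 2, 5}:
k:     0  1  2  3  4  5  6  7  8  9 10
g(k):  0  1  2  0  1  2  0  1  2  0  1
So g(10) = 1.
Stack D is a plain Nim stack of size 6, so its Grundy value is 6.
The value of a disjunctive sum is the nim-sum of the parts.
Combined value = 12 ⊕ 0 ⊕ 1 ⊕ 6 = 11.

11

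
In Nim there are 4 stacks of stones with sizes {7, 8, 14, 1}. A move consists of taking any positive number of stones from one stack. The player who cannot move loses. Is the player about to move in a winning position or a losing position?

Nim-sum: 7 XOR 8 XOR 14 XOR 1 = 0.
The nim-sum is 0, so this is a P-position: the player to move is in a losing position under optimal play.

Losing position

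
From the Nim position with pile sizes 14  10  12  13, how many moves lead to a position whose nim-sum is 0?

3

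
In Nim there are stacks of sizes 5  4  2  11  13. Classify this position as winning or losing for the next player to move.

Winning position

Compute the nim-sum pairwise:
5 ⊕ 4 = 1
1 ⊕ 2 = 3
3 ⊕ 11 = 8
8 ⊕ 13 = 5
The nim-sum is 5 ≠ 0, so this is an N-position: the player to move can win.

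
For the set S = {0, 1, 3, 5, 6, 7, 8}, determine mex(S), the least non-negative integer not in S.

2

The values 0, 1 are all present; 2 is the first non-negative integer missing from the set.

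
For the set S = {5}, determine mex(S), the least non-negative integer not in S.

0 is not in the set, so the mex is 0.

0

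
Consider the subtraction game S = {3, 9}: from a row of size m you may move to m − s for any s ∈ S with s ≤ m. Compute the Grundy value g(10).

1

Build the Grundy sequence with g(k) = mex{g(k−s) : s ∈ {3, 9}, s ≤ k}:
k:     0  1  2  3  4  5  6  7  8  9 10
g(k):  0  0  0  1  1  1  0  0  0  1  1
So g(10) = 1.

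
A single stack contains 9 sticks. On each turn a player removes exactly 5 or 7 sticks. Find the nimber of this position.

Compute g(0), g(1), … for moves {5, 7}:
k:     0  1  2  3  4  5  6  7  8  9
g(k):  0  0  0  0  0  1  1  1  1  1
So g(9) = 1.

1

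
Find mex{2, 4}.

0 is not in the set, so the mex is 0.

0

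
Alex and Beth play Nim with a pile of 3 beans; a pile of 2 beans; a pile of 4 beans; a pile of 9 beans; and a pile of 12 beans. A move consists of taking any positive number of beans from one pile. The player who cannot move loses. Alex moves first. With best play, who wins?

Beth wins

Bitwise XOR of the heap sizes:
  0011  (3)
  0010  (2)
  0100  (4)
  1001  (9)
  1100  (12)
  ----
  0000  (0)
The nim-sum is 0, so this is a P-position: the player to move is in a losing position under optimal play; Alex is about to move from it and so loses — Beth wins.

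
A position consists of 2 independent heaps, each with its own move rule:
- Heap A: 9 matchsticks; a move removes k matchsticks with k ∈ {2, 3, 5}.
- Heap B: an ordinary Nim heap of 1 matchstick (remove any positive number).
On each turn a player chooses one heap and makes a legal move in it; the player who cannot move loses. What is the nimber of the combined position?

0

Build the Grundy sequence for heap A with g(k) = mex{g(k−s) : s ∈ {2, 3, 5}, s ≤ k}:
k:     0  1  2  3  4  5  6  7  8  9
g(k):  0  0  1  1  2  2  3  0  0  1
So g(9) = 1.
Heap B is a plain Nim heap of size 1, so its Grundy value is 1.
By the Sprague-Grundy theorem, the Grundy value of a sum of independent games is the XOR of the component values.
Combined value = 1 ⊕ 1 = 0.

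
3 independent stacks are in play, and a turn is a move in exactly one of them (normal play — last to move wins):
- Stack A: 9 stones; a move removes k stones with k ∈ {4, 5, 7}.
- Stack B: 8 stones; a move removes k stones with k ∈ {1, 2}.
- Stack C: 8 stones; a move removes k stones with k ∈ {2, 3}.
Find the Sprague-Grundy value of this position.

1

Build the Grundy sequence for stack A with g(k) = mex{g(k−s) : s ∈ {4, 5, 7}, s ≤ k}:
g(0) = mex{} = 0
g(1) = mex{} = 0
g(2) = mex{} = 0
g(3) = mex{} = 0
g(4) = mex{0} = 1
g(5) = mex{0} = 1
g(6) = mex{0} = 1
g(7) = mex{0} = 1
g(8) = mex{0,1} = 2
g(9) = mex{0,1} = 2
So g(9) = 2.
For stack B, compute g(0), g(1), … with moves {1, 2}:
k:     0  1  2  3  4  5  6  7  8
g(k):  0  1  2  0  1  2  0  1  2
So g(8) = 2.
Build the Grundy sequence for stack C with g(k) = mex{g(k−s) : s ∈ {2, 3}, s ≤ k}:
k:     0  1  2  3  4  5  6  7  8
g(k):  0  0  1  1  2  0  0  1  1
So g(8) = 1.
By the Sprague-Grundy theorem, the Grundy value of a sum of independent games is the XOR of the component values.
Combined value = 2 ⊕ 2 ⊕ 1 = 1.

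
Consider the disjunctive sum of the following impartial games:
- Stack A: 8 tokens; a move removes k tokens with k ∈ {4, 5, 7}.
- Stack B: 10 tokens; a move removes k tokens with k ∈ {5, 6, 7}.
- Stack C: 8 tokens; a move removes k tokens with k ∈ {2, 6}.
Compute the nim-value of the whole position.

0

Build the Grundy sequence for stack A with g(k) = mex{g(k−s) : s ∈ {4, 5, 7}, s ≤ k}:
g(0) = mex{} = 0
g(1) = mex{} = 0
g(2) = mex{} = 0
g(3) = mex{} = 0
g(4) = mex{0} = 1
g(5) = mex{0} = 1
g(6) = mex{0} = 1
g(7) = mex{0} = 1
g(8) = mex{0,1} = 2
So g(8) = 2.
Build the Grundy sequence for stack B with g(k) = mex{g(k−s) : s ∈ {5, 6, 7}, s ≤ k}:
k:     0  1  2  3  4  5  6  7  8  9 10
g(k):  0  0  0  0  0  1  1  1  1  1  2
So g(10) = 2.
For stack C, compute g(0), g(1), … with moves {2, 6}:
g(0) = mex{} = 0
g(1) = mex{} = 0
g(2) = mex{0} = 1
g(3) = mex{0} = 1
g(4) = mex{1} = 0
g(5) = mex{1} = 0
g(6) = mex{0} = 1
g(7) = mex{0} = 1
g(8) = mex{1} = 0
So g(8) = 0.
The value of a disjunctive sum is the nim-sum of the parts.
Combined value = 2 XOR 2 XOR 0 = 0.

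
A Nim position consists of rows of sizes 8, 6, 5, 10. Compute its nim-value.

1

Nim-sum: 8 XOR 6 XOR 5 XOR 10 = 1.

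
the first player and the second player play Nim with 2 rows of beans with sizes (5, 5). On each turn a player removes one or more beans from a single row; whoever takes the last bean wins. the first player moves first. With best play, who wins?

the second player wins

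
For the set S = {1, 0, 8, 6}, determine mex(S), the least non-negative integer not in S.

2

The values 0, 1 are all present; 2 is the first non-negative integer missing from the set.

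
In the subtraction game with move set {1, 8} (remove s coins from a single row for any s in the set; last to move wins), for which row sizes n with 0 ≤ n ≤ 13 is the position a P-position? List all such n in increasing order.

Compute g(0), g(1), … for moves {1, 8}:
g(0) = mex{} = 0
g(1) = mex{0} = 1
g(2) = mex{1} = 0
g(3) = mex{0} = 1
g(4) = mex{1} = 0
g(5) = mex{0} = 1
g(6) = mex{1} = 0
g(7) = mex{0} = 1
g(8) = mex{0,1} = 2
g(9) = mex{1,2} = 0
g(10) = mex{0} = 1
g(11) = mex{1} = 0
g(12) = mex{0} = 1
g(13) = mex{1} = 0
The P-positions (g = 0) in 0..13 are 0, 2, 4, 6, 9, 11, 13.

0, 2, 4, 6, 9, 11, 13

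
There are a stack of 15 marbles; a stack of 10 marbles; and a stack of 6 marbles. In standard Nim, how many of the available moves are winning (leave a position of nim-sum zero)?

In binary:
  1111  (15)
  1010  (10)
  0110  (6)
  ----
  0011  (3)
The overall nim-sum is X = 3. A stack of size p has a winning move iff p XOR X < p (reduce it to p XOR X).
  15: 15 XOR 3 = 12 < 15 — winning move (to 12).
  10: 10 XOR 3 = 9 < 10 — winning move (to 9).
  6: 6 XOR 3 = 5 < 6 — winning move (to 5).
That gives 3 winning moves.

3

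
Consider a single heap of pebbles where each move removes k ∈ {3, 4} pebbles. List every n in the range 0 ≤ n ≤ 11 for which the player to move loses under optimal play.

Grundy values for subtraction set {3, 4}:
k:     0  1  2  3  4  5  6  7  8  9 10 11
g(k):  0  0  0  1  1  1  2  0  0  0  1  1
The P-positions (g = 0) in 0..11 are 0, 1, 2, 7, 8, 9.

0, 1, 2, 7, 8, 9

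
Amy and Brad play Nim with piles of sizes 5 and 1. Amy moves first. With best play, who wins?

Compute the nim-sum pairwise:
5 ^ 1 = 4
The nim-sum is 4 ≠ 0, so this is an N-position: the player to move can win; Amy has a winning move.

Amy wins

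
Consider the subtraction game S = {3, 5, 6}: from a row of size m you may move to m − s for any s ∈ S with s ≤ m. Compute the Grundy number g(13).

1

Build the Grundy sequence with g(k) = mex{g(k−s) : s ∈ {3, 5, 6}, s ≤ k}:
g(0) = mex{} = 0
g(1) = mex{} = 0
g(2) = mex{} = 0
g(3) = mex{0} = 1
g(4) = mex{0} = 1
g(5) = mex{0} = 1
g(6) = mex{0,1} = 2
g(7) = mex{0,1} = 2
g(8) = mex{0,1} = 2
g(9) = mex{1,2} = 0
g(10) = mex{1,2} = 0
g(11) = mex{1,2} = 0
g(12) = mex{0,2} = 1
g(13) = mex{0,2} = 1
So g(13) = 1.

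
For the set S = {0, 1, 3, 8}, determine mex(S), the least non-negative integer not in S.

The values 0, 1 are all present; 2 is the first non-negative integer missing from the set.

2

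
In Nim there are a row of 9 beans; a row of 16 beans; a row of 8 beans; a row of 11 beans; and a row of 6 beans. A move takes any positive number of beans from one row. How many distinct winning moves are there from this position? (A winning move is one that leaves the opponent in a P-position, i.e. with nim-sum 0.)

1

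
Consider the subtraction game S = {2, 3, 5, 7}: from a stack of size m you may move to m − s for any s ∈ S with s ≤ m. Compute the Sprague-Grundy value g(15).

Compute g(0), g(1), … for moves {2, 3, 5, 7}:
k:     0  1  2  3  4  5  6  7  8  9 10 11 12 13 14 15
g(k):  0  0  1  1  2  2  3  3  4  0  0  1  1  2  2  3
So g(15) = 3.

3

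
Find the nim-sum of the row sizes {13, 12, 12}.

13

Nim-sum: 13 XOR 12 XOR 12 = 13.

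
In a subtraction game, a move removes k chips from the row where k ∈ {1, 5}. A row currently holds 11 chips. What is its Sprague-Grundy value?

Build the Grundy sequence with g(k) = mex{g(k−s) : s ∈ {1, 5}, s ≤ k}:
g(0) = mex{} = 0
g(1) = mex{0} = 1
g(2) = mex{1} = 0
g(3) = mex{0} = 1
g(4) = mex{1} = 0
g(5) = mex{0} = 1
g(6) = mex{1} = 0
g(7) = mex{0} = 1
g(8) = mex{1} = 0
g(9) = mex{0} = 1
g(10) = mex{1} = 0
g(11) = mex{0} = 1
So g(11) = 1.

1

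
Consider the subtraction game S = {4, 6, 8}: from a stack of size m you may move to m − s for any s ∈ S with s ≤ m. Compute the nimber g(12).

0

Grundy values for subtraction set {4, 6, 8}:
k:     0  1  2  3  4  5  6  7  8  9 10 11 12
g(k):  0  0  0  0  1  1  1  1  2  2  2  2  0
So g(12) = 0.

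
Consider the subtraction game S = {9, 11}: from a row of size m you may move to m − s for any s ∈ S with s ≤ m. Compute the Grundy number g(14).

1

Compute g(0), g(1), … for moves {9, 11}:
k:     0  1  2  3  4  5  6  7  8  9 10 11 12 13 14
g(k):  0  0  0  0  0  0  0  0  0  1  1  1  1  1  1
So g(14) = 1.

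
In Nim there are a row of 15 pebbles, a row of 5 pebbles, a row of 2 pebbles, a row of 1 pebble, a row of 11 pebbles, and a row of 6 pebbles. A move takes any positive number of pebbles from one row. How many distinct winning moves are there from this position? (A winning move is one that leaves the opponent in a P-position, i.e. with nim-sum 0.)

3

Compute the nim-sum pairwise:
15 ^ 5 = 10
10 ^ 2 = 8
8 ^ 1 = 9
9 ^ 11 = 2
2 ^ 6 = 4
The overall nim-sum is X = 4. A row of size p has a winning move iff p XOR X < p (reduce it to p XOR X).
  15: 15 XOR 4 = 11 < 15 — winning move (to 11).
  5: 5 XOR 4 = 1 < 5 — winning move (to 1).
  2: 2 XOR 4 = 6 ≥ 2 — no move.
  1: 1 XOR 4 = 5 ≥ 1 — no move.
  11: 11 XOR 4 = 15 ≥ 11 — no move.
  6: 6 XOR 4 = 2 < 6 — winning move (to 2).
That gives 3 winning moves.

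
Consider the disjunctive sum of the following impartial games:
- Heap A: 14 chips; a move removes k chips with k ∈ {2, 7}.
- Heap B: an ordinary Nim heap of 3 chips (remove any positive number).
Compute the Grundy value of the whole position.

3

Build the Grundy sequence for heap A with g(k) = mex{g(k−s) : s ∈ {2, 7}, s ≤ k}:
k:     0  1  2  3  4  5  6  7  8  9 10 11 12 13 14
g(k):  0  0  1  1  0  0  1  1  2  0  0  1  1  0  0
So g(14) = 0.
Heap B is a plain Nim heap of size 3, so its Grundy value is 3.
By the Sprague-Grundy theorem, the Grundy value of a sum of independent games is the XOR of the component values.
Combined value = 0 ⊕ 3 = 3.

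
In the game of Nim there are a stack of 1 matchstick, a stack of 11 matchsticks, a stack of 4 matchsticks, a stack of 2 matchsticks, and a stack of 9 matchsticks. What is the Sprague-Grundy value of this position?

Nim-sum: 1 ^ 11 ^ 4 ^ 2 ^ 9 = 5.

5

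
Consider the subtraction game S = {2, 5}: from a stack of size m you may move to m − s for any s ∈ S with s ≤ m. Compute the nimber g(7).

0

Grundy values for subtraction set {2, 5}:
g(0) = mex{} = 0
g(1) = mex{} = 0
g(2) = mex{0} = 1
g(3) = mex{0} = 1
g(4) = mex{1} = 0
g(5) = mex{0,1} = 2
g(6) = mex{0} = 1
g(7) = mex{1,2} = 0
So g(7) = 0.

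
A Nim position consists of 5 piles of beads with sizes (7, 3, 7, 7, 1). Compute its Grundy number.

5

Compute the nim-sum pairwise:
7 XOR 3 = 4
4 XOR 7 = 3
3 XOR 7 = 4
4 XOR 1 = 5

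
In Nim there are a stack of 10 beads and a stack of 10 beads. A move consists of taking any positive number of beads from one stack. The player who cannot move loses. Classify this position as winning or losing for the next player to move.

Losing position

Write each in binary and XOR column by column:
  1010  (10)
  1010  (10)
  ----
  0000  (0)
The nim-sum is 0, so this is a P-position: the player to move is in a losing position under optimal play.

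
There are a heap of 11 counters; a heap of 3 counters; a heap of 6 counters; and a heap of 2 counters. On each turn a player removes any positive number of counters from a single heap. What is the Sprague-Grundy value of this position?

12

Bitwise XOR of the heap sizes:
  1011  (11)
  0011  (3)
  0110  (6)
  0010  (2)
  ----
  1100  (12)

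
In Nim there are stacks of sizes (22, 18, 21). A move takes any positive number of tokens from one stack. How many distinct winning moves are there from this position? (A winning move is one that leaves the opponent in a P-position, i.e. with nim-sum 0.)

Nim-sum: 22 XOR 18 XOR 21 = 17.
The overall nim-sum is X = 17. A stack of size p has a winning move iff p XOR X < p (reduce it to p XOR X).
  22: 22 XOR 17 = 7 < 22 — winning move (to 7).
  18: 18 XOR 17 = 3 < 18 — winning move (to 3).
  21: 21 XOR 17 = 4 < 21 — winning move (to 4).
That gives 3 winning moves.

3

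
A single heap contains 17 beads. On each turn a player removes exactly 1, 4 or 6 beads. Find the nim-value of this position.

0

Grundy values for subtraction set {1, 4, 6}:
k:     0  1  2  3  4  5  6  7  8  9 10 11 12 13 14 15 16 17
g(k):  0  1  0  1  2  0  1  0  1  2  0  1  0  1  2  0  1  0
So g(17) = 0.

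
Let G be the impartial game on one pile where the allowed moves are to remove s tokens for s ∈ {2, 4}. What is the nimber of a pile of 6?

0

Compute g(0), g(1), … for moves {2, 4}:
k:     0  1  2  3  4  5  6
g(k):  0  0  1  1  2  2  0
So g(6) = 0.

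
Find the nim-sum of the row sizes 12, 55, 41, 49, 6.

37

Nim-sum: 12 XOR 55 XOR 41 XOR 49 XOR 6 = 37.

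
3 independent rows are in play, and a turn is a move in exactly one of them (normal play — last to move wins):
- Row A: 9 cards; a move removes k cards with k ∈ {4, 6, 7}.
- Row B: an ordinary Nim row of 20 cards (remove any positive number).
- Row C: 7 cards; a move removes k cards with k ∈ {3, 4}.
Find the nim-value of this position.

Grundy values for row A (subtraction set {4, 6, 7}):
k:     0  1  2  3  4  5  6  7  8  9
g(k):  0  0  0  0  1  1  1  1  2  2
So g(9) = 2.
Row B is a plain Nim row of size 20, so its Grundy value is 20.
Build the Grundy sequence for row C with g(k) = mex{g(k−s) : s ∈ {3, 4}, s ≤ k}:
g(0) = mex{} = 0
g(1) = mex{} = 0
g(2) = mex{} = 0
g(3) = mex{0} = 1
g(4) = mex{0} = 1
g(5) = mex{0} = 1
g(6) = mex{0,1} = 2
g(7) = mex{1} = 0
So g(7) = 0.
By the Sprague-Grundy theorem, the Grundy value of a sum of independent games is the XOR of the component values.
Combined value = 2 XOR 20 XOR 0 = 22.

22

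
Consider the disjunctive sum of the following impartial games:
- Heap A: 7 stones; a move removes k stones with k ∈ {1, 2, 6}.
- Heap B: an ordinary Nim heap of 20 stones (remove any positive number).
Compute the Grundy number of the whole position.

20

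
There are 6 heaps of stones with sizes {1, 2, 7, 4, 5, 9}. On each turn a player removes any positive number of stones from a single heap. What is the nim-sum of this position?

Compute the nim-sum pairwise:
1 XOR 2 = 3
3 XOR 7 = 4
4 XOR 4 = 0
0 XOR 5 = 5
5 XOR 9 = 12

12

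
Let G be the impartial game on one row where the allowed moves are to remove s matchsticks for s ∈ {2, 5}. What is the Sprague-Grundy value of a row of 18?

Grundy values for subtraction set {2, 5}:
k:     0  1  2  3  4  5  6  7  8  9 10 11 12 13 14 15 16 17 18
g(k):  0  0  1  1  0  2  1  0  0  1  1  0  2  1  0  0  1  1  0
So g(18) = 0.

0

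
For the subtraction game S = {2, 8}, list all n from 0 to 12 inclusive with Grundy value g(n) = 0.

Compute g(0), g(1), … for moves {2, 8}:
g(0) = mex{} = 0
g(1) = mex{} = 0
g(2) = mex{0} = 1
g(3) = mex{0} = 1
g(4) = mex{1} = 0
g(5) = mex{1} = 0
g(6) = mex{0} = 1
g(7) = mex{0} = 1
g(8) = mex{0,1} = 2
g(9) = mex{0,1} = 2
g(10) = mex{1,2} = 0
g(11) = mex{1,2} = 0
g(12) = mex{0} = 1
The P-positions (g = 0) in 0..12 are 0, 1, 4, 5, 10, 11.

0, 1, 4, 5, 10, 11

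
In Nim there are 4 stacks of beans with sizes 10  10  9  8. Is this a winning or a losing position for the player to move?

Winning position

Write each in binary and XOR column by column:
  1010  (10)
  1010  (10)
  1001  (9)
  1000  (8)
  ----
  0001  (1)
The nim-sum is 1 ≠ 0, so this is an N-position: the player to move can win.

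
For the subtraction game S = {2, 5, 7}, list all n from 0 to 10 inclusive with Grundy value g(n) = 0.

0, 1, 4, 10

Grundy values for subtraction set {2, 5, 7}:
g(0) = mex{} = 0
g(1) = mex{} = 0
g(2) = mex{0} = 1
g(3) = mex{0} = 1
g(4) = mex{1} = 0
g(5) = mex{0,1} = 2
g(6) = mex{0} = 1
g(7) = mex{0,1,2} = 3
g(8) = mex{0,1} = 2
g(9) = mex{0,1,3} = 2
g(10) = mex{1,2} = 0
The P-positions (g = 0) in 0..10 are 0, 1, 4, 10.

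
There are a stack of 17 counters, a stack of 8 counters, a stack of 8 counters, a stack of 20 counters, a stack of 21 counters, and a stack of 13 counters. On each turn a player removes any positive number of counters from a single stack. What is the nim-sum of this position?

Nim-sum: 17 XOR 8 XOR 8 XOR 20 XOR 21 XOR 13 = 29.

29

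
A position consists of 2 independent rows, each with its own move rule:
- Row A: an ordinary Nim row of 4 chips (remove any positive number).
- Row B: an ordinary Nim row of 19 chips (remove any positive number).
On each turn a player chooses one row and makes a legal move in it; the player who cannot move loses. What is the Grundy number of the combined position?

23

Row A is a plain Nim row of size 4, so its Grundy value is 4.
Row B is a plain Nim row of size 19, so its Grundy value is 19.
By the Sprague-Grundy theorem, the Grundy value of a sum of independent games is the XOR of the component values.
Combined value = 4 XOR 19 = 23.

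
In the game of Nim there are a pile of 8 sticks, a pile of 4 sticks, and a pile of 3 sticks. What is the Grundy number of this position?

15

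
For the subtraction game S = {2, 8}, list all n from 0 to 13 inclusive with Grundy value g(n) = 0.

Grundy values for subtraction set {2, 8}:
g(0) = mex{} = 0
g(1) = mex{} = 0
g(2) = mex{0} = 1
g(3) = mex{0} = 1
g(4) = mex{1} = 0
g(5) = mex{1} = 0
g(6) = mex{0} = 1
g(7) = mex{0} = 1
g(8) = mex{0,1} = 2
g(9) = mex{0,1} = 2
g(10) = mex{1,2} = 0
g(11) = mex{1,2} = 0
g(12) = mex{0} = 1
g(13) = mex{0} = 1
The P-positions (g = 0) in 0..13 are 0, 1, 4, 5, 10, 11.

0, 1, 4, 5, 10, 11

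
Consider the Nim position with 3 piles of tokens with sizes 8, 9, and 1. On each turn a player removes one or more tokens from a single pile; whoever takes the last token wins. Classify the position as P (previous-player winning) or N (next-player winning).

P-position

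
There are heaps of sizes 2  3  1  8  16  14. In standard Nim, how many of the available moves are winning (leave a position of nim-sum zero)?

1

Compute the nim-sum pairwise:
2 XOR 3 = 1
1 XOR 1 = 0
0 XOR 8 = 8
8 XOR 16 = 24
24 XOR 14 = 22
The overall nim-sum is X = 22. A heap of size p has a winning move iff p XOR X < p (reduce it to p XOR X).
  2: 2 XOR 22 = 20 ≥ 2 — no move.
  3: 3 XOR 22 = 21 ≥ 3 — no move.
  1: 1 XOR 22 = 23 ≥ 1 — no move.
  8: 8 XOR 22 = 30 ≥ 8 — no move.
  16: 16 XOR 22 = 6 < 16 — winning move (to 6).
  14: 14 XOR 22 = 24 ≥ 14 — no move.
That gives 1 winning move.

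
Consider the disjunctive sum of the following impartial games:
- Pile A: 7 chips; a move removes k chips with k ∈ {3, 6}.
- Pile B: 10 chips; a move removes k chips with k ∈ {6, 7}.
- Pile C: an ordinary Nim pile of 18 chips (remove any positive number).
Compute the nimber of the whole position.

17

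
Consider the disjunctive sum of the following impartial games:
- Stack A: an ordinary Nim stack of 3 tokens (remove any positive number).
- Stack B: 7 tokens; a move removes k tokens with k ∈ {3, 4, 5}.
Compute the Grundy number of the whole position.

1

Stack A is a plain Nim stack of size 3, so its Grundy value is 3.
Grundy values for stack B (subtraction set {3, 4, 5}):
k:     0  1  2  3  4  5  6  7
g(k):  0  0  0  1  1  1  2  2
So g(7) = 2.
By the Sprague-Grundy theorem, the Grundy value of a sum of independent games is the XOR of the component values.
Combined value = 3 XOR 2 = 1.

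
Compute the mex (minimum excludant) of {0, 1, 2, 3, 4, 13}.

The values 0, 1, 2, 3, 4 are all present; 5 is the first non-negative integer missing from the set.

5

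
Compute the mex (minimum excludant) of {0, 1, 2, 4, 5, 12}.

3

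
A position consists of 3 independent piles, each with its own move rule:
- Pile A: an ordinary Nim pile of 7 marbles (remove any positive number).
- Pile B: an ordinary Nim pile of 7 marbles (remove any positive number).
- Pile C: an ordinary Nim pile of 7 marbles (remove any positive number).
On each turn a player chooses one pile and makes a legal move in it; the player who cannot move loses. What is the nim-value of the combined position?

7

Pile A is a plain Nim pile of size 7, so its Grundy value is 7.
Pile B is a plain Nim pile of size 7, so its Grundy value is 7.
Pile C is a plain Nim pile of size 7, so its Grundy value is 7.
The value of a disjunctive sum is the nim-sum of the parts.
Combined value = 7 ⊕ 7 ⊕ 7 = 7.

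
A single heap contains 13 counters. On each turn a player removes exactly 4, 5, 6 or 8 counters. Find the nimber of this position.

0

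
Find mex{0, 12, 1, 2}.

3

The values 0, 1, 2 are all present; 3 is the first non-negative integer missing from the set.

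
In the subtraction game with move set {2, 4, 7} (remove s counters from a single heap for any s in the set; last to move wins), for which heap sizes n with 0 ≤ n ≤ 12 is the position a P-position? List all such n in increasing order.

0, 1, 6, 9, 12

Grundy values for subtraction set {2, 4, 7}:
g(0) = mex{} = 0
g(1) = mex{} = 0
g(2) = mex{0} = 1
g(3) = mex{0} = 1
g(4) = mex{0,1} = 2
g(5) = mex{0,1} = 2
g(6) = mex{1,2} = 0
g(7) = mex{0,1,2} = 3
g(8) = mex{0,2} = 1
g(9) = mex{1,2,3} = 0
g(10) = mex{0,1} = 2
g(11) = mex{0,2,3} = 1
g(12) = mex{1,2} = 0
The P-positions (g = 0) in 0..12 are 0, 1, 6, 9, 12.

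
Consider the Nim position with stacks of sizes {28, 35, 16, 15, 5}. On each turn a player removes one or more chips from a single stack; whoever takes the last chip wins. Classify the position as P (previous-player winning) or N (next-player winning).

N-position

Nim-sum: 28 ^ 35 ^ 16 ^ 15 ^ 5 = 37.
The nim-sum is 37 ≠ 0, so this is an N-position: the player to move can win.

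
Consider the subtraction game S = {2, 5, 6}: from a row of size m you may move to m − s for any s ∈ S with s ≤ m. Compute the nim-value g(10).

Grundy values for subtraction set {2, 5, 6}:
k:     0  1  2  3  4  5  6  7  8  9 10
g(k):  0  0  1  1  0  2  1  3  0  2  1
So g(10) = 1.

1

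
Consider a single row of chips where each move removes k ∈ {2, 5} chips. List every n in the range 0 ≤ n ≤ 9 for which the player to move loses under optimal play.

Grundy values for subtraction set {2, 5}:
k:     0  1  2  3  4  5  6  7  8  9
g(k):  0  0  1  1  0  2  1  0  0  1
The P-positions (g = 0) in 0..9 are 0, 1, 4, 7, 8.

0, 1, 4, 7, 8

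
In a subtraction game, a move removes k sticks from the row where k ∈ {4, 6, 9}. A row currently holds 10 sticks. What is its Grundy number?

2

Grundy values for subtraction set {4, 6, 9}:
k:     0  1  2  3  4  5  6  7  8  9 10
g(k):  0  0  0  0  1  1  1  1  2  2  2
So g(10) = 2.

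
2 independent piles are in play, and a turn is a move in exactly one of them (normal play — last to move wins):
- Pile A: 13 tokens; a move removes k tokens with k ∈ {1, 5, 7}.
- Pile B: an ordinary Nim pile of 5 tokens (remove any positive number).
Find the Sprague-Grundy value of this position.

4

For pile A, compute g(0), g(1), … with moves {1, 5, 7}:
k:     0  1  2  3  4  5  6  7  8  9 10 11 12 13
g(k):  0  1  0  1  0  1  0  1  0  1  0  1  0  1
So g(13) = 1.
Pile B is a plain Nim pile of size 5, so its Grundy value is 5.
The value of a disjunctive sum is the nim-sum of the parts.
Combined value = 1 XOR 5 = 4.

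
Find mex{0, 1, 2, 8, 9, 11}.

3

The values 0, 1, 2 are all present; 3 is the first non-negative integer missing from the set.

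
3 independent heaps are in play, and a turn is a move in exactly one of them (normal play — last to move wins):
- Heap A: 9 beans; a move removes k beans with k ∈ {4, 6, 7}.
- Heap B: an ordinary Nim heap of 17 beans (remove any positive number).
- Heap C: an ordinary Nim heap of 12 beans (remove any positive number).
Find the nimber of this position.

Build the Grundy sequence for heap A with g(k) = mex{g(k−s) : s ∈ {4, 6, 7}, s ≤ k}:
k:     0  1  2  3  4  5  6  7  8  9
g(k):  0  0  0  0  1  1  1  1  2  2
So g(9) = 2.
Heap B is a plain Nim heap of size 17, so its Grundy value is 17.
Heap C is a plain Nim heap of size 12, so its Grundy value is 12.
By the Sprague-Grundy theorem, the Grundy value of a sum of independent games is the XOR of the component values.
Combined value = 2 XOR 17 XOR 12 = 31.

31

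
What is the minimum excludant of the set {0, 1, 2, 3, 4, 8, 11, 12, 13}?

The values 0, 1, 2, 3, 4 are all present; 5 is the first non-negative integer missing from the set.

5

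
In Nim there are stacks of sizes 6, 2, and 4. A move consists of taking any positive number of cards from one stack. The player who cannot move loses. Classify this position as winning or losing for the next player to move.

Compute the nim-sum pairwise:
6 XOR 2 = 4
4 XOR 4 = 0
The nim-sum is 0, so this is a P-position: the player to move is in a losing position under optimal play.

Losing position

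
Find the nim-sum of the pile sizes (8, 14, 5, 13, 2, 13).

1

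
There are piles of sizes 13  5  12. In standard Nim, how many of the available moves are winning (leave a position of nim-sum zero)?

3

Nim-sum: 13 XOR 5 XOR 12 = 4.
The overall nim-sum is X = 4. A pile of size p has a winning move iff p XOR X < p (reduce it to p XOR X).
  13: 13 XOR 4 = 9 < 13 — winning move (to 9).
  5: 5 XOR 4 = 1 < 5 — winning move (to 1).
  12: 12 XOR 4 = 8 < 12 — winning move (to 8).
That gives 3 winning moves.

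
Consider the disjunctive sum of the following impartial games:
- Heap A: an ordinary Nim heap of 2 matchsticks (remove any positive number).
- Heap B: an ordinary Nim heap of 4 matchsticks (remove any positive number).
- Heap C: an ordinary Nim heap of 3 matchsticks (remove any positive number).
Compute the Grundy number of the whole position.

Heap A is a plain Nim heap of size 2, so its Grundy value is 2.
Heap B is a plain Nim heap of size 4, so its Grundy value is 4.
Heap C is a plain Nim heap of size 3, so its Grundy value is 3.
The value of a disjunctive sum is the nim-sum of the parts.
Combined value = 2 ⊕ 4 ⊕ 3 = 5.

5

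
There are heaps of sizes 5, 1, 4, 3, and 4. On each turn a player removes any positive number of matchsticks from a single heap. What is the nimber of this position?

Nim-sum: 5 XOR 1 XOR 4 XOR 3 XOR 4 = 7.

7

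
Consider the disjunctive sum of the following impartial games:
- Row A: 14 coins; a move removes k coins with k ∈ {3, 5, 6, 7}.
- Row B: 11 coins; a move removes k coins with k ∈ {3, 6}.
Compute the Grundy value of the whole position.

1

Build the Grundy sequence for row A with g(k) = mex{g(k−s) : s ∈ {3, 5, 6, 7}, s ≤ k}:
g(0) = mex{} = 0
g(1) = mex{} = 0
g(2) = mex{} = 0
g(3) = mex{0} = 1
g(4) = mex{0} = 1
g(5) = mex{0} = 1
g(6) = mex{0,1} = 2
g(7) = mex{0,1} = 2
g(8) = mex{0,1} = 2
g(9) = mex{0,1,2} = 3
g(10) = mex{1,2} = 0
g(11) = mex{1,2} = 0
g(12) = mex{1,2,3} = 0
g(13) = mex{0,2} = 1
g(14) = mex{0,2,3} = 1
So g(14) = 1.
Build the Grundy sequence for row B with g(k) = mex{g(k−s) : s ∈ {3, 6}, s ≤ k}:
k:     0  1  2  3  4  5  6  7  8  9 10 11
g(k):  0  0  0  1  1  1  2  2  2  0  0  0
So g(11) = 0.
The value of a disjunctive sum is the nim-sum of the parts.
Combined value = 1 XOR 0 = 1.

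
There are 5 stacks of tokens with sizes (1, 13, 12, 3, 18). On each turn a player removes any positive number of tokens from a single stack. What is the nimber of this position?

17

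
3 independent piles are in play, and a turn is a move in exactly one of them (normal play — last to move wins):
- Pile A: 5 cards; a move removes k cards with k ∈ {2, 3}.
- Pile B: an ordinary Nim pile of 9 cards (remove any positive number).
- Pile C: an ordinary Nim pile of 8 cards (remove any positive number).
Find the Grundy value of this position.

1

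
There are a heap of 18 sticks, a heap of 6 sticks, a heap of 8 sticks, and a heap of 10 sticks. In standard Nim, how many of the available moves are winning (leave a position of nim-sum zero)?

1

Bitwise XOR of the heap sizes:
  10010  (18)
  00110  (6)
  01000  (8)
  01010  (10)
  -----
  10110  (22)
The overall nim-sum is X = 22. A heap of size p has a winning move iff p XOR X < p (reduce it to p XOR X).
  18: 18 XOR 22 = 4 < 18 — winning move (to 4).
  6: 6 XOR 22 = 16 ≥ 6 — no move.
  8: 8 XOR 22 = 30 ≥ 8 — no move.
  10: 10 XOR 22 = 28 ≥ 10 — no move.
That gives 1 winning move.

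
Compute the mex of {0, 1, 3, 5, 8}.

2

The values 0, 1 are all present; 2 is the first non-negative integer missing from the set.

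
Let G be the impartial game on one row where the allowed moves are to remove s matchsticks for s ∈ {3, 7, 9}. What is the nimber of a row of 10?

3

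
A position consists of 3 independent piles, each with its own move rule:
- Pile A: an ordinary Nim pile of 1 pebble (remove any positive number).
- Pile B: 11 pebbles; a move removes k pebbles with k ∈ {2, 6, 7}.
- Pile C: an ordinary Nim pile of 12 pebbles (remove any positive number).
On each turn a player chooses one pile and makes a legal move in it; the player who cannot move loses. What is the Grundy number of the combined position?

Pile A is a plain Nim pile of size 1, so its Grundy value is 1.
Build the Grundy sequence for pile B with g(k) = mex{g(k−s) : s ∈ {2, 6, 7}, s ≤ k}:
k:     0  1  2  3  4  5  6  7  8  9 10 11
g(k):  0  0  1  1  0  0  1  1  2  0  3  1
So g(11) = 1.
Pile C is a plain Nim pile of size 12, so its Grundy value is 12.
The value of a disjunctive sum is the nim-sum of the parts.
Combined value = 1 ⊕ 1 ⊕ 12 = 12.

12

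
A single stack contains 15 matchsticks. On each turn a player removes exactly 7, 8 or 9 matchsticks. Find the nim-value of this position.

Build the Grundy sequence with g(k) = mex{g(k−s) : s ∈ {7, 8, 9}, s ≤ k}:
k:     0  1  2  3  4  5  6  7  8  9 10 11 12 13 14 15
g(k):  0  0  0  0  0  0  0  1  1  1  1  1  1  1  2  2
So g(15) = 2.

2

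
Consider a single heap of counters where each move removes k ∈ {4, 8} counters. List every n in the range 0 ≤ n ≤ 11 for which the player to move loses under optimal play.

0, 1, 2, 3

Compute g(0), g(1), … for moves {4, 8}:
g(0) = mex{} = 0
g(1) = mex{} = 0
g(2) = mex{} = 0
g(3) = mex{} = 0
g(4) = mex{0} = 1
g(5) = mex{0} = 1
g(6) = mex{0} = 1
g(7) = mex{0} = 1
g(8) = mex{0,1} = 2
g(9) = mex{0,1} = 2
g(10) = mex{0,1} = 2
g(11) = mex{0,1} = 2
The P-positions (g = 0) in 0..11 are 0, 1, 2, 3.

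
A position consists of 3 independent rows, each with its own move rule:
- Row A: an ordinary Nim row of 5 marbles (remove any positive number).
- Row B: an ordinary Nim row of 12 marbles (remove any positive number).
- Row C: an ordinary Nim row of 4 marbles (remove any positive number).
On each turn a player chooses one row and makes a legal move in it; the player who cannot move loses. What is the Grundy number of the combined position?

Row A is a plain Nim row of size 5, so its Grundy value is 5.
Row B is a plain Nim row of size 12, so its Grundy value is 12.
Row C is a plain Nim row of size 4, so its Grundy value is 4.
By the Sprague-Grundy theorem, the Grundy value of a sum of independent games is the XOR of the component values.
Combined value = 5 ⊕ 12 ⊕ 4 = 13.

13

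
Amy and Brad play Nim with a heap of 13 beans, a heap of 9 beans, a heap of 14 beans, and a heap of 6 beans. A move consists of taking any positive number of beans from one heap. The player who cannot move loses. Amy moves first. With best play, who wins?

Amy wins

In binary:
  1101  (13)
  1001  (9)
  1110  (14)
  0110  (6)
  ----
  1100  (12)
The nim-sum is 12 ≠ 0, so this is an N-position: the player to move can win; Amy has a winning move.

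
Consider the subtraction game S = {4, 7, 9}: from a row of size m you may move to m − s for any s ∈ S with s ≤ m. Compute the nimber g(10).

2

Build the Grundy sequence with g(k) = mex{g(k−s) : s ∈ {4, 7, 9}, s ≤ k}:
k:     0  1  2  3  4  5  6  7  8  9 10
g(k):  0  0  0  0  1  1  1  1  2  2  2
So g(10) = 2.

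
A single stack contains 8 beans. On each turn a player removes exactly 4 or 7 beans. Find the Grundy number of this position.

2

Compute g(0), g(1), … for moves {4, 7}:
g(0) = mex{} = 0
g(1) = mex{} = 0
g(2) = mex{} = 0
g(3) = mex{} = 0
g(4) = mex{0} = 1
g(5) = mex{0} = 1
g(6) = mex{0} = 1
g(7) = mex{0} = 1
g(8) = mex{0,1} = 2
So g(8) = 2.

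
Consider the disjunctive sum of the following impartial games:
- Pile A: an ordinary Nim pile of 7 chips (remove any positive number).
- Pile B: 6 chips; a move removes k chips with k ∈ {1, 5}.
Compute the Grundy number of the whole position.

Pile A is a plain Nim pile of size 7, so its Grundy value is 7.
Build the Grundy sequence for pile B with g(k) = mex{g(k−s) : s ∈ {1, 5}, s ≤ k}:
k:     0  1  2  3  4  5  6
g(k):  0  1  0  1  0  1  0
So g(6) = 0.
By the Sprague-Grundy theorem, the Grundy value of a sum of independent games is the XOR of the component values.
Combined value = 7 XOR 0 = 7.

7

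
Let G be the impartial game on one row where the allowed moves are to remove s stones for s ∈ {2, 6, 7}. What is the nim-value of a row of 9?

0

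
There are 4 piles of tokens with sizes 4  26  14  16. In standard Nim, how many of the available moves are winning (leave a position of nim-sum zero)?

0

Compute the nim-sum pairwise:
4 ^ 26 = 30
30 ^ 14 = 16
16 ^ 16 = 0
The nim-sum is already 0, so every move leaves a nonzero nim-sum — there are no winning moves.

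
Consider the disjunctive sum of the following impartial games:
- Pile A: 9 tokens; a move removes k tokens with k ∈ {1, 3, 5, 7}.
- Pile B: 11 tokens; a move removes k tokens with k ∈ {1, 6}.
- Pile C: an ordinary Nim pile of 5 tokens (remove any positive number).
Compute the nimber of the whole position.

4

Grundy values for pile A (subtraction set {1, 3, 5, 7}):
k:     0  1  2  3  4  5  6  7  8  9
g(k):  0  1  0  1  0  1  0  1  0  1
So g(9) = 1.
Grundy values for pile B (subtraction set {1, 6}):
g(0) = mex{} = 0
g(1) = mex{0} = 1
g(2) = mex{1} = 0
g(3) = mex{0} = 1
g(4) = mex{1} = 0
g(5) = mex{0} = 1
g(6) = mex{0,1} = 2
g(7) = mex{1,2} = 0
g(8) = mex{0} = 1
g(9) = mex{1} = 0
g(10) = mex{0} = 1
g(11) = mex{1} = 0
So g(11) = 0.
Pile C is a plain Nim pile of size 5, so its Grundy value is 5.
By the Sprague-Grundy theorem, the Grundy value of a sum of independent games is the XOR of the component values.
Combined value = 1 ⊕ 0 ⊕ 5 = 4.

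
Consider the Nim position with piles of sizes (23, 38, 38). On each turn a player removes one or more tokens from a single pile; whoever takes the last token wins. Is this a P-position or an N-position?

N-position

Nim-sum: 23 ^ 38 ^ 38 = 23.
The nim-sum is 23 ≠ 0, so this is an N-position: the player to move can win.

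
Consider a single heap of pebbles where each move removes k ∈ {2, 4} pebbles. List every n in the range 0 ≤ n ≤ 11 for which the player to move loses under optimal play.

Grundy values for subtraction set {2, 4}:
g(0) = mex{} = 0
g(1) = mex{} = 0
g(2) = mex{0} = 1
g(3) = mex{0} = 1
g(4) = mex{0,1} = 2
g(5) = mex{0,1} = 2
g(6) = mex{1,2} = 0
g(7) = mex{1,2} = 0
g(8) = mex{0,2} = 1
g(9) = mex{0,2} = 1
g(10) = mex{0,1} = 2
g(11) = mex{0,1} = 2
The P-positions (g = 0) in 0..11 are 0, 1, 6, 7.

0, 1, 6, 7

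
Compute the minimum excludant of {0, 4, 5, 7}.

0 is in the set but 1 is not, so the mex is 1.

1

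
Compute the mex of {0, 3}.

1

0 is in the set but 1 is not, so the mex is 1.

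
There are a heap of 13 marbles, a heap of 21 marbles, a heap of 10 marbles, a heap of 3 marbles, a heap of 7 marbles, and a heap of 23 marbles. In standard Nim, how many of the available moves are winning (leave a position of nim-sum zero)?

5

In binary:
  01101  (13)
  10101  (21)
  01010  (10)
  00011  (3)
  00111  (7)
  10111  (23)
  -----
  00001  (1)
The overall nim-sum is X = 1. A heap of size p has a winning move iff p XOR X < p (reduce it to p XOR X).
  13: 13 XOR 1 = 12 < 13 — winning move (to 12).
  21: 21 XOR 1 = 20 < 21 — winning move (to 20).
  10: 10 XOR 1 = 11 ≥ 10 — no move.
  3: 3 XOR 1 = 2 < 3 — winning move (to 2).
  7: 7 XOR 1 = 6 < 7 — winning move (to 6).
  23: 23 XOR 1 = 22 < 23 — winning move (to 22).
That gives 5 winning moves.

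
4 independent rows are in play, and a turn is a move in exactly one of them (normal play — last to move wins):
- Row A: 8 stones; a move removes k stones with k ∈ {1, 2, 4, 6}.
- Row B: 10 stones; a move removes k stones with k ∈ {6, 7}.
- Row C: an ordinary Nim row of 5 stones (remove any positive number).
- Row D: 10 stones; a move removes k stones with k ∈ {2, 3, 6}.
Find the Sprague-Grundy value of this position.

4

For row A, compute g(0), g(1), … with moves {1, 2, 4, 6}:
g(0) = mex{} = 0
g(1) = mex{0} = 1
g(2) = mex{0,1} = 2
g(3) = mex{1,2} = 0
g(4) = mex{0,2} = 1
g(5) = mex{0,1} = 2
g(6) = mex{0,1,2} = 3
g(7) = mex{0,1,2,3} = 4
g(8) = mex{1,2,3,4} = 0
So g(8) = 0.
Build the Grundy sequence for row B with g(k) = mex{g(k−s) : s ∈ {6, 7}, s ≤ k}:
g(0) = mex{} = 0
g(1) = mex{} = 0
g(2) = mex{} = 0
g(3) = mex{} = 0
g(4) = mex{} = 0
g(5) = mex{} = 0
g(6) = mex{0} = 1
g(7) = mex{0} = 1
g(8) = mex{0} = 1
g(9) = mex{0} = 1
g(10) = mex{0} = 1
So g(10) = 1.
Row C is a plain Nim row of size 5, so its Grundy value is 5.
Grundy values for row D (subtraction set {2, 3, 6}):
k:     0  1  2  3  4  5  6  7  8  9 10
g(k):  0  0  1  1  2  0  3  1  2  0  0
So g(10) = 0.
By the Sprague-Grundy theorem, the Grundy value of a sum of independent games is the XOR of the component values.
Combined value = 0 ⊕ 1 ⊕ 5 ⊕ 0 = 4.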